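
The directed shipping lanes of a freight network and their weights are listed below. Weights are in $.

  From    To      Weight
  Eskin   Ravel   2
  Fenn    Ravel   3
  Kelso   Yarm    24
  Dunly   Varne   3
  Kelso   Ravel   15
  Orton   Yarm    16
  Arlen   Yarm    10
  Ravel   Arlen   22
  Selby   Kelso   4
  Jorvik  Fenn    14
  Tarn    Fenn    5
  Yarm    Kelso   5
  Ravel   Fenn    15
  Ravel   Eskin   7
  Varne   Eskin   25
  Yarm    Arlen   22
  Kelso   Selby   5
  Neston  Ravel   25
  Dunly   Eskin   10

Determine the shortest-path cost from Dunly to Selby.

$54

Shortest distances from Dunly:
Dunly: 0
Varne: 3  (via Dunly)
Eskin: 10  (via Dunly)
Ravel: 12  (via Eskin)
Fenn: 27  (via Ravel)
Arlen: 34  (via Ravel)
Yarm: 44  (via Arlen)
Kelso: 49  (via Yarm)
Selby: 54  (via Kelso)
Shortest route: Dunly–Eskin–Ravel–Arlen–Yarm–Kelso–Selby = $54.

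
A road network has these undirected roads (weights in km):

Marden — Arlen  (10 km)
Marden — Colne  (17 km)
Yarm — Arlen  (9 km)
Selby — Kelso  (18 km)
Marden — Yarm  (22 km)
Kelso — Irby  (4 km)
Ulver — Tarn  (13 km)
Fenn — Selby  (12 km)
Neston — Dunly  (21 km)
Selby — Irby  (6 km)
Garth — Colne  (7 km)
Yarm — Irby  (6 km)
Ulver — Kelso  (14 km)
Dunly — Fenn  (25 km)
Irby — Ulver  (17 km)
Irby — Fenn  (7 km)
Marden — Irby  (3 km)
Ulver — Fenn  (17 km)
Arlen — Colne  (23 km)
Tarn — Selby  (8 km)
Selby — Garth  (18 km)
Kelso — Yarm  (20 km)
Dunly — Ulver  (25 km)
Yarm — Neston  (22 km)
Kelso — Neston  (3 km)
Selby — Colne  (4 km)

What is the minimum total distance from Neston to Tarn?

Enumerating some paths:
Neston - Kelso - Irby - Selby - Tarn: 3+4+6+8 = 21
Neston - Kelso - Selby - Tarn: 3+18+8 = 29
The minimum is 21 km via Neston - Kelso - Irby - Selby - Tarn.

21 km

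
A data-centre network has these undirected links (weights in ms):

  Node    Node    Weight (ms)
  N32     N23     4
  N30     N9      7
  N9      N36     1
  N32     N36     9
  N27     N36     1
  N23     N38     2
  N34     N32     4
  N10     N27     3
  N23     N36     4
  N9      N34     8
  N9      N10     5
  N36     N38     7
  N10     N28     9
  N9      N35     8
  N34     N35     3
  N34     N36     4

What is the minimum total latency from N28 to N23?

Shortest distances from N28:
N28: 0
N10: 9  (via N28)
N27: 12  (via N10)
N36: 13  (via N27)
N9: 14  (via N10)
N34: 17  (via N36)
N23: 17  (via N36)
Shortest route: N28–N10–N27–N36–N23 = 17 ms.

17 ms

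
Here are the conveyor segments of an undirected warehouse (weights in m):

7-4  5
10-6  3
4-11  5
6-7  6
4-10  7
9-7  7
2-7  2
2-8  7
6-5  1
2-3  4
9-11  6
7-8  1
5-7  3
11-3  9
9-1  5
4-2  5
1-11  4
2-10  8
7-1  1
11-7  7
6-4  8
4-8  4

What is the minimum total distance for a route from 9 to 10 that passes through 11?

18 m

Shortest 9→11: 9–11 = 6
Best 11 to 10: 11–4–10 costing 12
Total via 11: 6 + 12 = 18 m.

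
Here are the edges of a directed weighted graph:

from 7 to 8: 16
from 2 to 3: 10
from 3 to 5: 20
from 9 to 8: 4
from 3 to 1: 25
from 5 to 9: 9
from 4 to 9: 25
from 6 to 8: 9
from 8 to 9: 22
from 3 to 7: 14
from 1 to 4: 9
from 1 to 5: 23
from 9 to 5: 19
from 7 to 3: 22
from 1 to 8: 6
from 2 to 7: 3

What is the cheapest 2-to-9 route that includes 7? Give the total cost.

41

Best 2 to 7: 2 → 7 costing 3
Best 7 to 9: 7 → 8 → 9 costing 38
Total via 7: 3 + 38 = 41.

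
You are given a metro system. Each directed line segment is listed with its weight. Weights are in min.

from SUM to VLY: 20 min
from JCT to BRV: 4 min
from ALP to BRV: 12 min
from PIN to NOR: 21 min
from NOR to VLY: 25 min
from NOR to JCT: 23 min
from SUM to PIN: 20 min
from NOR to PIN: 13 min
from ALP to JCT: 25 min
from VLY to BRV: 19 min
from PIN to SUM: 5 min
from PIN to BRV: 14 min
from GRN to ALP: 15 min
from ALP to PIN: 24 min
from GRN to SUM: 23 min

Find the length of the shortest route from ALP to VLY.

49 min

Candidate routes:
ALP - PIN - SUM - VLY: 24+5+20 = 49
ALP - PIN - NOR - VLY: 24+21+25 = 70
The minimum is 49 min via ALP - PIN - SUM - VLY.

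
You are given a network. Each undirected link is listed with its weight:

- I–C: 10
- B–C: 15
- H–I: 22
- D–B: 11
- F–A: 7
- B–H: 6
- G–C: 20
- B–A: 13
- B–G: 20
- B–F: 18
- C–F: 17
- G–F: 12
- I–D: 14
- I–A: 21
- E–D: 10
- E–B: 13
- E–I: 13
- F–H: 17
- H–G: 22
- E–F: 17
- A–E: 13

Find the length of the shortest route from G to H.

22

Enumerating some paths:
G - H: 22 = 22
G - F - H: 12+17 = 29
G - B - H: 20+6 = 26
The minimum is 22 via G - H.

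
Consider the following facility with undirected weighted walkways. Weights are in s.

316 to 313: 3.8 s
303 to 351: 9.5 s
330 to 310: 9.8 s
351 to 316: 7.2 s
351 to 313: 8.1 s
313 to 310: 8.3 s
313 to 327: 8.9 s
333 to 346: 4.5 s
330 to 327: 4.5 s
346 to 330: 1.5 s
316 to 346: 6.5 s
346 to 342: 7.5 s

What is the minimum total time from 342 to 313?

17.8 s

Candidate routes:
342 - 346 - 316 - 313: 7.5+6.5+3.8 = 17.8
342 - 346 - 330 - 327 - 313: 7.5+1.5+4.5+8.9 = 22.4
Cheapest is 342 - 346 - 316 - 313 at 17.8 s.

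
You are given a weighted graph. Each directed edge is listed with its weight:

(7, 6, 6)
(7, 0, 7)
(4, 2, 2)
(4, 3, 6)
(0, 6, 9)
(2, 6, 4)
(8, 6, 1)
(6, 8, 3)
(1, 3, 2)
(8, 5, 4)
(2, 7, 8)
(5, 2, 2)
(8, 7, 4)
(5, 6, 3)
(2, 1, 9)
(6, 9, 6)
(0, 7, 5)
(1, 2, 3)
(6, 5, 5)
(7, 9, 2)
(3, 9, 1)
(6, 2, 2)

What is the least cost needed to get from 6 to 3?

13

Compare a few routes:
6–5–2–1–3: 5+2+9+2 = 18
6–2–1–3: 2+9+2 = 13
6–8–5–2–1–3: 3+4+2+9+2 = 20
Cheapest is 6–2–1–3 at 13.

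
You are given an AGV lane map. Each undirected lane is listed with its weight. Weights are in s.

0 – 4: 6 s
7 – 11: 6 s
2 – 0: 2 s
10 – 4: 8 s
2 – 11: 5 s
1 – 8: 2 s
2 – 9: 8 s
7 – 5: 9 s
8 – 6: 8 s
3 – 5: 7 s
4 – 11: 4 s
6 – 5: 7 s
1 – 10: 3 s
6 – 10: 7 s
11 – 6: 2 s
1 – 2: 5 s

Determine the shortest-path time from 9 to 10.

16 s

Compare a few routes:
9–2–0–4–10: 8+2+6+8 = 24
9–2–11–6–10: 8+5+2+7 = 22
9–2–1–10: 8+5+3 = 16
Cheapest is 9–2–1–10 at 16 s.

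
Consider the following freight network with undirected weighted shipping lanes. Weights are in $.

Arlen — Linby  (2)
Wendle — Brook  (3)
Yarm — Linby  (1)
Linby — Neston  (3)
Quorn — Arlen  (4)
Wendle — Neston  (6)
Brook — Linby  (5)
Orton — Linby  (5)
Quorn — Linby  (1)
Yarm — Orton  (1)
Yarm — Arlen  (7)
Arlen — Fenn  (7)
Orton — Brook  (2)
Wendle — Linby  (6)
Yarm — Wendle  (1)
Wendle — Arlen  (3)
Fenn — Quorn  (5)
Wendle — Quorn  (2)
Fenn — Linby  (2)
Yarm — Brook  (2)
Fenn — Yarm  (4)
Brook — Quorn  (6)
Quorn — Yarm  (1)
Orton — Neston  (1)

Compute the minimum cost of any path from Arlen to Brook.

$5

Settle nodes by increasing distance from Arlen:
Arlen: 0
Linby: 2  (via Arlen)
Quorn: 3  (via Linby)
Wendle: 3  (via Arlen)
Yarm: 3  (via Linby)
Orton: 4  (via Yarm)
Fenn: 4  (via Linby)
Brook: 5  (via Yarm)
Shortest route: Arlen → Linby → Yarm → Brook = $5.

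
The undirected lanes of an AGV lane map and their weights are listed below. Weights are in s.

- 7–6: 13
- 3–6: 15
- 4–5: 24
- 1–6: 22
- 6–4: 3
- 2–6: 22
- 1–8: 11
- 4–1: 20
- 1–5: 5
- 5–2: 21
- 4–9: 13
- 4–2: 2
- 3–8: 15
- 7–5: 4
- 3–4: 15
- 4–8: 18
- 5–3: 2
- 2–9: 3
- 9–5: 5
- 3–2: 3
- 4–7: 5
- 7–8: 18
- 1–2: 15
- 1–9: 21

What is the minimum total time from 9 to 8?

21 s

Shortest distances from 9:
9: 0
2: 3  (via 9)
4: 5  (via 2)
5: 5  (via 9)
3: 6  (via 2)
6: 8  (via 4)
7: 9  (via 5)
1: 10  (via 5)
8: 21  (via 3)
Shortest route: 9 → 2 → 3 → 8 = 21 s.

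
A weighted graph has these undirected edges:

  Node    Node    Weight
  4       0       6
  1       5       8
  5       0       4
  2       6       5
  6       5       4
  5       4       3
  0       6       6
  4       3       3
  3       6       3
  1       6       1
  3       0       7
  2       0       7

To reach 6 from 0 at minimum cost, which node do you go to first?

6

Compare a few routes:
0 - 5 - 6: 4+4 = 8
0 - 3 - 6: 7+3 = 10
0 - 6: 6 = 6
0 - 4 - 3 - 6: 6+3+3 = 12
Cheapest is 0 - 6 at 6.
So from 0 the first move is to 6.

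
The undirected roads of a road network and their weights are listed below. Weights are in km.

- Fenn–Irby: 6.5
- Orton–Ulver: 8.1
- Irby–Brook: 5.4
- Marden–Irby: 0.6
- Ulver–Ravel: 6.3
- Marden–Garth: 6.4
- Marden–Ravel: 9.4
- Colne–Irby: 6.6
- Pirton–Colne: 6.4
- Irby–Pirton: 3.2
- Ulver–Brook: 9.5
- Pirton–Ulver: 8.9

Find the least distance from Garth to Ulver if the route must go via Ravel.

22.1 km

Shortest Garth→Ravel: Garth–Marden–Ravel = 15.8
Shortest Ravel→Ulver: Ravel–Ulver = 6.3
Total via Ravel: 15.8 + 6.3 = 22.1 km.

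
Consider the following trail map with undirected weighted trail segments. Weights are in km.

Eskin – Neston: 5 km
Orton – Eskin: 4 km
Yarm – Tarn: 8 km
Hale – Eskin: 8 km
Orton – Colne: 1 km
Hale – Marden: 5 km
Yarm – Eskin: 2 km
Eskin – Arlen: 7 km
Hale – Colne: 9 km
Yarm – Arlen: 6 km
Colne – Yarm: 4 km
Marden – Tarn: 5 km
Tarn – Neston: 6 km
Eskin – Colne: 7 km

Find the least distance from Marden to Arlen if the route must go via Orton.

Shortest Marden→Orton: Marden → Hale → Colne → Orton = 15
Shortest Orton→Arlen: Orton → Eskin → Arlen = 11
Total via Orton: 15 + 11 = 26 km.

26 km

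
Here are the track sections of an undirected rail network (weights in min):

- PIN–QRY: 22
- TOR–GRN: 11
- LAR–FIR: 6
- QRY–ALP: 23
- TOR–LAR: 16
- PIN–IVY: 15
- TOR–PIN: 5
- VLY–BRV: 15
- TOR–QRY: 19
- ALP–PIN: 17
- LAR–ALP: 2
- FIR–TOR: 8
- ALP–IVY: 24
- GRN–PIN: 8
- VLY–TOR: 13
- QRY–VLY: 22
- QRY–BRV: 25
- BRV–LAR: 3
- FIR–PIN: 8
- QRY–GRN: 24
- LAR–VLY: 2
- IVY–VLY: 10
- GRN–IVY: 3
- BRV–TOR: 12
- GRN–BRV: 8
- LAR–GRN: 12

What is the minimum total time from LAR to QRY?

Enumerating some paths:
LAR–VLY–QRY: 2+22 = 24
LAR–ALP–QRY: 2+23 = 25
The minimum is 24 min via LAR–VLY–QRY.

24 min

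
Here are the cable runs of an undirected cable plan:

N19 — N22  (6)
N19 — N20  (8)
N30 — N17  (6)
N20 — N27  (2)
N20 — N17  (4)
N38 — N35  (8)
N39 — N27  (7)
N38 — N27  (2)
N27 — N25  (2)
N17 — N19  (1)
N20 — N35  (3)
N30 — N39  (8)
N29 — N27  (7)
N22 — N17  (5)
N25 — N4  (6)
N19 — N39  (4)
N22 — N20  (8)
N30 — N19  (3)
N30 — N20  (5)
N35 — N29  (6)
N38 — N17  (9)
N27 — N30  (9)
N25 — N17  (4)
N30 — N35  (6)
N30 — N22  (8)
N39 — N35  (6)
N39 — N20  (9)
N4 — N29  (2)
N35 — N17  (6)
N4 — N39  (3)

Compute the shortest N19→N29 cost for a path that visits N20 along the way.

Shortest N19→N20: N19 → N17 → N20 = 5
Shortest N20→N29: N20 → N27 → N29 = 9
Total via N20: 5 + 9 = 14.

14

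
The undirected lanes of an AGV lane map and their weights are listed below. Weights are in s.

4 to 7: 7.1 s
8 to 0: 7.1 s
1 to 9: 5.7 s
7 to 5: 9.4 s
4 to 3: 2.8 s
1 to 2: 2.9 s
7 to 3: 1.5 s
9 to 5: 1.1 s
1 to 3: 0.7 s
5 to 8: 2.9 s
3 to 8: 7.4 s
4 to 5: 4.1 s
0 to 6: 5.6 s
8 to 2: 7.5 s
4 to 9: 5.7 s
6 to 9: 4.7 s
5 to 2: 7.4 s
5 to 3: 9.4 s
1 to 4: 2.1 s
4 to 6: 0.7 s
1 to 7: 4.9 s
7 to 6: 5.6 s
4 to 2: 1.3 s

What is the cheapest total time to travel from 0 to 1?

8.4 s

Settle nodes by increasing distance from 0:
0: 0
6: 5.6  (via 0)
4: 6.3  (via 6)
8: 7.1  (via 0)
2: 7.6  (via 4)
1: 8.4  (via 4)
Shortest route: 0 → 6 → 4 → 1 = 8.4 s.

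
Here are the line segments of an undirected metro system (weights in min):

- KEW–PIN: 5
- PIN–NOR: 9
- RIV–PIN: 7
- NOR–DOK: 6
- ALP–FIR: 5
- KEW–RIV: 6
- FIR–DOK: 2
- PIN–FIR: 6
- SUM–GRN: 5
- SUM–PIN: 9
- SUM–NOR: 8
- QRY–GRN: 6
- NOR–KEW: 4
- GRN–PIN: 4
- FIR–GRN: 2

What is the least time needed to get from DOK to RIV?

Candidate routes:
DOK - FIR - GRN - PIN - KEW - RIV: 2+2+4+5+6 = 19
DOK - FIR - PIN - RIV: 2+6+7 = 15
DOK - FIR - PIN - KEW - RIV: 2+6+5+6 = 19
DOK - NOR - KEW - RIV: 6+4+6 = 16
The minimum is 15 min via DOK - FIR - PIN - RIV.

15 min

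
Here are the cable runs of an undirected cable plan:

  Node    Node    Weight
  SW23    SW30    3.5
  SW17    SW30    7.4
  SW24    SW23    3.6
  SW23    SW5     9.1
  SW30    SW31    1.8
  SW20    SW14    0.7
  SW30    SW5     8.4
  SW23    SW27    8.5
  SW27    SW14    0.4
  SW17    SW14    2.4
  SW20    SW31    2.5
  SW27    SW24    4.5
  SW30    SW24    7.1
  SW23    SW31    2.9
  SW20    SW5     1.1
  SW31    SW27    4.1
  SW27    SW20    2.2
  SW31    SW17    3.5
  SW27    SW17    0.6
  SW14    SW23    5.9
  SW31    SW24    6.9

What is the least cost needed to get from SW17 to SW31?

Candidate routes:
SW17 → SW31: 3.5 = 3.5
SW17 → SW27 → SW14 → SW20 → SW31: 0.6+0.4+0.7+2.5 = 4.2
The minimum is 3.5 via SW17 → SW31.

3.5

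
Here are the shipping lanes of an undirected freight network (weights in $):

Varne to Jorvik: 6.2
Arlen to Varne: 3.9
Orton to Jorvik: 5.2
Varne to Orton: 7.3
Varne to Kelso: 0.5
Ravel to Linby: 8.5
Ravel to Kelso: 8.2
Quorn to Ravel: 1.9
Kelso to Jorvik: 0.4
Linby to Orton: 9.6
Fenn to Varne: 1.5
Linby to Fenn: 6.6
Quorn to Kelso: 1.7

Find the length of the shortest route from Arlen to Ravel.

$8

Shortest distances from Arlen:
Arlen: 0
Varne: 3.9  (via Arlen)
Kelso: 4.4  (via Varne)
Jorvik: 4.8  (via Kelso)
Fenn: 5.4  (via Varne)
Quorn: 6.1  (via Kelso)
Ravel: 8  (via Quorn)
Shortest route: Arlen–Varne–Kelso–Quorn–Ravel = $8.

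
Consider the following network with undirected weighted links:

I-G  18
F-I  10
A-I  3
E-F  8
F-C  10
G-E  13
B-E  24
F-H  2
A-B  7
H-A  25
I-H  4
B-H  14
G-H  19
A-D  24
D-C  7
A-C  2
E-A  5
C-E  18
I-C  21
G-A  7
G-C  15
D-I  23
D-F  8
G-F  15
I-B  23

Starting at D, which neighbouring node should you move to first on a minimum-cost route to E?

C

Enumerating some paths:
D - C - A - E: 7+2+5 = 14
D - F - E: 8+8 = 16
Cheapest is D - C - A - E at 14.
So from D the first move is to C.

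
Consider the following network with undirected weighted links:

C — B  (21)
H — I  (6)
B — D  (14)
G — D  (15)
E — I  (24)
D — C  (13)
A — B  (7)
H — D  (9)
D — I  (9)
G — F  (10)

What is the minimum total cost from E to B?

Compare a few routes:
E → I → D → C → B: 24+9+13+21 = 67
E → I → H → D → C → B: 24+6+9+13+21 = 73
E → I → H → D → B: 24+6+9+14 = 53
E → I → D → B: 24+9+14 = 47
The minimum is 47 via E → I → D → B.

47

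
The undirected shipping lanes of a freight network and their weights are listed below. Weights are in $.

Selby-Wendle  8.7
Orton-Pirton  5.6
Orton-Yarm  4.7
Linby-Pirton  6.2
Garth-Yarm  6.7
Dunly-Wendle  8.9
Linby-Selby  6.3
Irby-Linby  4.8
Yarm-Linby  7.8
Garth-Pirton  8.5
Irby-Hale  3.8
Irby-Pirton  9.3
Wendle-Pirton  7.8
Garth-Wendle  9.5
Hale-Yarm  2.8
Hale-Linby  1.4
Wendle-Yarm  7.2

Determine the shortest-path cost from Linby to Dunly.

$20.3

Candidate routes:
Linby–Hale–Yarm–Wendle–Dunly: 1.4+2.8+7.2+8.9 = 20.3
Linby–Pirton–Wendle–Dunly: 6.2+7.8+8.9 = 22.9
Linby–Selby–Wendle–Dunly: 6.3+8.7+8.9 = 23.9
Cheapest is Linby–Hale–Yarm–Wendle–Dunly at $20.3.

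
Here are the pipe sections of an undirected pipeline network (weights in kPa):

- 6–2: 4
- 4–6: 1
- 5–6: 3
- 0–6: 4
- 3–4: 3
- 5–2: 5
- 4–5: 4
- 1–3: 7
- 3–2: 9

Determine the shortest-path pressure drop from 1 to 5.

14 kPa

Enumerating some paths:
1–3–2–5: 7+9+5 = 21
1–3–4–5: 7+3+4 = 14
1–3–4–6–2–5: 7+3+1+4+5 = 20
Cheapest is 1–3–4–5 at 14 kPa.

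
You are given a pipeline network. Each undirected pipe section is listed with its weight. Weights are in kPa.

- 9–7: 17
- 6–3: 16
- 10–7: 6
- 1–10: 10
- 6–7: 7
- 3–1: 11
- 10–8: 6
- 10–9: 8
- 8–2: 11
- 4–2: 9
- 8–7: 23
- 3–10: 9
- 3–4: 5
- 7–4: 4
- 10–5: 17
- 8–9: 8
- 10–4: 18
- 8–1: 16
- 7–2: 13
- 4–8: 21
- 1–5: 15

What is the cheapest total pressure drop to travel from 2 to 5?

Shortest distances from 2:
2: 0
4: 9  (via 2)
8: 11  (via 2)
7: 13  (via 2)
3: 14  (via 4)
10: 17  (via 8)
9: 19  (via 8)
6: 20  (via 7)
1: 25  (via 3)
5: 34  (via 10)
Shortest route: 2–8–10–5 = 34 kPa.

34 kPa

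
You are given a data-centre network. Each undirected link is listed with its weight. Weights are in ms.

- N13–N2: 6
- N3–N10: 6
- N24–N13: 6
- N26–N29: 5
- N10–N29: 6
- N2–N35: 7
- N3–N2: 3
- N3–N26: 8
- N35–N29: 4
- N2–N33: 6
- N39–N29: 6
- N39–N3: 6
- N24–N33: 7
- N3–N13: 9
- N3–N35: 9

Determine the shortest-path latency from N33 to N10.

15 ms

Enumerating some paths:
N33–N2–N13–N3–N10: 6+6+9+6 = 27
N33–N2–N35–N29–N10: 6+7+4+6 = 23
N33–N2–N3–N39–N29–N10: 6+3+6+6+6 = 27
N33–N2–N3–N10: 6+3+6 = 15
The minimum is 15 ms via N33–N2–N3–N10.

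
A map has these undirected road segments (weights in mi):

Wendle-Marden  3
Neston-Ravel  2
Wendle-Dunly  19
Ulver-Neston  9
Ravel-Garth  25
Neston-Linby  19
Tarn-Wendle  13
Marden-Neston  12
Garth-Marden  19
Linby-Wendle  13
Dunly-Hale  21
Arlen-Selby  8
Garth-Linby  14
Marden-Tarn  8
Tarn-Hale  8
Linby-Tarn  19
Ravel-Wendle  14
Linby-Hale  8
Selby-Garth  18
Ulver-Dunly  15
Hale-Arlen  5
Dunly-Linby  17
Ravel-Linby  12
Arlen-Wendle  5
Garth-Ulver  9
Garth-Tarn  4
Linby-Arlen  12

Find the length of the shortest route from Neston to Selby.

Compare a few routes:
Neston–Ravel–Linby–Hale–Arlen–Selby: 2+12+8+5+8 = 35
Neston–Ravel–Linby–Arlen–Selby: 2+12+12+8 = 34
Neston–Marden–Wendle–Arlen–Selby: 12+3+5+8 = 28
Neston–Ravel–Wendle–Arlen–Selby: 2+14+5+8 = 29
The minimum is 28 mi via Neston–Marden–Wendle–Arlen–Selby.

28 mi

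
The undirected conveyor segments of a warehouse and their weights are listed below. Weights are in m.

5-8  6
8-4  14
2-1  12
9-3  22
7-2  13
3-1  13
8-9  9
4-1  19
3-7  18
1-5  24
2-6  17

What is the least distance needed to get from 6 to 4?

Enumerating some paths:
6–2–1–4: 17+12+19 = 48
6–2–1–5–8–4: 17+12+24+6+14 = 73
The minimum is 48 m via 6–2–1–4.

48 m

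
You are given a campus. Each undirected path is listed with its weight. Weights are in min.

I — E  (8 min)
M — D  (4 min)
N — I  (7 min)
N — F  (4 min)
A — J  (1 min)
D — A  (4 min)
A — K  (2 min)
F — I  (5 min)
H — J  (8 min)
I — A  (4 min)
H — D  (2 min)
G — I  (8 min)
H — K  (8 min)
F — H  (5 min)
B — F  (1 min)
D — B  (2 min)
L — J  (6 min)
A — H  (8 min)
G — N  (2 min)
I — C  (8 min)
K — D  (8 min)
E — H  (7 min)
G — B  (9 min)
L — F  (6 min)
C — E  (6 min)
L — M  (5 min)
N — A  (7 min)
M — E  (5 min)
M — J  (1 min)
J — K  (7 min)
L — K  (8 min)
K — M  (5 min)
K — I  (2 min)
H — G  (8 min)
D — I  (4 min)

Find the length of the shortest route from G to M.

11 min

Shortest distances from G:
G: 0
N: 2  (via G)
F: 6  (via N)
B: 7  (via F)
H: 8  (via G)
I: 8  (via G)
A: 9  (via N)
D: 9  (via B)
J: 10  (via A)
K: 10  (via I)
M: 11  (via J)
Shortest route: G → N → A → J → M = 11 min.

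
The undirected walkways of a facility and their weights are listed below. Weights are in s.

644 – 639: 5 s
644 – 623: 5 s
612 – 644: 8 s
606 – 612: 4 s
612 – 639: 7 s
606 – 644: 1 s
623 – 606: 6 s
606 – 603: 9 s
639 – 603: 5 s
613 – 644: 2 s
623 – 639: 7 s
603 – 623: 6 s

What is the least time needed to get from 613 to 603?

Candidate routes:
613 → 644 → 606 → 623 → 603: 2+1+6+6 = 15
613 → 644 → 606 → 603: 2+1+9 = 12
613 → 644 → 623 → 603: 2+5+6 = 13
The minimum is 12 s via 613 → 644 → 606 → 603.

12 s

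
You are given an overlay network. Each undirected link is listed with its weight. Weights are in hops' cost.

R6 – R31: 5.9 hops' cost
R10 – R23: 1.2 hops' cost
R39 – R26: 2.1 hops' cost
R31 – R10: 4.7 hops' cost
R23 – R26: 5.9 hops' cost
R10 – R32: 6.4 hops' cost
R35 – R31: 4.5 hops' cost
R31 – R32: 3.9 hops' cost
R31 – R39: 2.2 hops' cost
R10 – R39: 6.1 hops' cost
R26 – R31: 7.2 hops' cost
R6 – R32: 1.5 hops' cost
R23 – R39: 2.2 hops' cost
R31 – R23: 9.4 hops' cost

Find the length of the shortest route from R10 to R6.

Compare a few routes:
R10 - R32 - R6: 6.4+1.5 = 7.9
R10 - R23 - R39 - R31 - R32 - R6: 1.2+2.2+2.2+3.9+1.5 = 11
R10 - R31 - R6: 4.7+5.9 = 10.6
R10 - R31 - R32 - R6: 4.7+3.9+1.5 = 10.1
Cheapest is R10 - R32 - R6 at 7.9 hops' cost.

7.9 hops' cost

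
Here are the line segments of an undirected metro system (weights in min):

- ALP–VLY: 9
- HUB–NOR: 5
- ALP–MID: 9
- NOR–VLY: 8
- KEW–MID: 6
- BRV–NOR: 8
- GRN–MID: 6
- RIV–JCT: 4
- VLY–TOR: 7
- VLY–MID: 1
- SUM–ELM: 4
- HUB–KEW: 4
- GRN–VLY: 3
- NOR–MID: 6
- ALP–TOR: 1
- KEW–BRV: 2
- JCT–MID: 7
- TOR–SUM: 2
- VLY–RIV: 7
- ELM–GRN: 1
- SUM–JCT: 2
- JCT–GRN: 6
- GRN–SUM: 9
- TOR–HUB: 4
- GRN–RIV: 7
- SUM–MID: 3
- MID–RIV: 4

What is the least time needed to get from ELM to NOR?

11 min

Compare a few routes:
ELM–SUM–MID–NOR: 4+3+6 = 13
ELM–GRN–MID–NOR: 1+6+6 = 13
ELM–GRN–VLY–NOR: 1+3+8 = 12
ELM–GRN–VLY–MID–NOR: 1+3+1+6 = 11
The minimum is 11 min via ELM–GRN–VLY–MID–NOR.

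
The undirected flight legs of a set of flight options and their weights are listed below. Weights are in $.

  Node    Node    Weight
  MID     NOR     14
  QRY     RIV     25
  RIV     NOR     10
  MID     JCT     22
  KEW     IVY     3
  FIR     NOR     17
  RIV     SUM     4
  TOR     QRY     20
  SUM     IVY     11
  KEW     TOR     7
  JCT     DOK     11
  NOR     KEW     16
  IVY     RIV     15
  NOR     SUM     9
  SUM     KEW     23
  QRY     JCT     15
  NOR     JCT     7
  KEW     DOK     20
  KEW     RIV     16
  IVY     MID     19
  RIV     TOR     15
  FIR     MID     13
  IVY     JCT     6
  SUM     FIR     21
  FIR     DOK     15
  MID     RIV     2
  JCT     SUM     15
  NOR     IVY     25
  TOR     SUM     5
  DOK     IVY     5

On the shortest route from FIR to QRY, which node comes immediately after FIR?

NOR

Candidate routes:
FIR → NOR → JCT → QRY: 17+7+15 = 39
FIR → MID → RIV → QRY: 13+2+25 = 40
Cheapest is FIR → NOR → JCT → QRY at $39.
So from FIR the first move is to NOR.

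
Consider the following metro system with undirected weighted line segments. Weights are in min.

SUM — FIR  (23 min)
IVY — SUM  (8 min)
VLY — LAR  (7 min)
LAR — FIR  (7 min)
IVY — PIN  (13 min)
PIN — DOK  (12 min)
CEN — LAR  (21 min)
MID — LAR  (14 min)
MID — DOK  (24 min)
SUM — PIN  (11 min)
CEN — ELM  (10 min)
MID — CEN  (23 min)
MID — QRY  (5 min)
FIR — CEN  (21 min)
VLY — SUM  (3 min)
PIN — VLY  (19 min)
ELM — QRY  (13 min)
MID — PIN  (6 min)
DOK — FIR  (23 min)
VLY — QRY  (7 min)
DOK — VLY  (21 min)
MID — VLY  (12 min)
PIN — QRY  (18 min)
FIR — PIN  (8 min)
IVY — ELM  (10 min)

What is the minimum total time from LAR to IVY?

Enumerating some paths:
LAR–FIR–PIN–IVY: 7+8+13 = 28
LAR–MID–PIN–IVY: 14+6+13 = 33
LAR–VLY–SUM–IVY: 7+3+8 = 18
LAR–VLY–SUM–PIN–IVY: 7+3+11+13 = 34
Cheapest is LAR–VLY–SUM–IVY at 18 min.

18 min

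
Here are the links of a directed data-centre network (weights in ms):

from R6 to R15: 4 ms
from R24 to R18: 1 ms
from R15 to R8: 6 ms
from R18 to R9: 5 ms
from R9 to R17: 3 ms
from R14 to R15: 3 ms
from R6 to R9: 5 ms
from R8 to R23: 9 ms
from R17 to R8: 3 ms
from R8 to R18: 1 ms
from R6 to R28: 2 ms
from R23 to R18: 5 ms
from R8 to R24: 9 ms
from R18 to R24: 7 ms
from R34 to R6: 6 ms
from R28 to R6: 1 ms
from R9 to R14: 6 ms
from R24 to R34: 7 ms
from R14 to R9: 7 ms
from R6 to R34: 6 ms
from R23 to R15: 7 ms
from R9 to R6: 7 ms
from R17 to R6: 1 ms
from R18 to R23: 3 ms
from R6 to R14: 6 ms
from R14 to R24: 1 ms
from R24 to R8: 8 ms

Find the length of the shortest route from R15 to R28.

Compare a few routes:
R15 - R8 - R18 - R9 - R6 - R28: 6+1+5+7+2 = 21
R15 - R8 - R18 - R9 - R17 - R6 - R28: 6+1+5+3+1+2 = 18
Cheapest is R15 - R8 - R18 - R9 - R17 - R6 - R28 at 18 ms.

18 ms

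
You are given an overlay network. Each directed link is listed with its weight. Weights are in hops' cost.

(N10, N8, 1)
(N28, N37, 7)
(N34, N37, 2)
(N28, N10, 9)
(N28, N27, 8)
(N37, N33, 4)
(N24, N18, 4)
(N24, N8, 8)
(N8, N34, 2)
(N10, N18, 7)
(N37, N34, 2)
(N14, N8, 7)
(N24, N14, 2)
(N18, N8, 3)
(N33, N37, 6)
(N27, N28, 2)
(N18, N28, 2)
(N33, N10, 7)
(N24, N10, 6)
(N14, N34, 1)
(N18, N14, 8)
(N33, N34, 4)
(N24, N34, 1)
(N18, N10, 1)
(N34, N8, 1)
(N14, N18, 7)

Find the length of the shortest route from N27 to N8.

Enumerating some paths:
N27 → N28 → N37 → N34 → N8: 2+7+2+1 = 12
N27 → N28 → N37 → N33 → N10 → N8: 2+7+4+7+1 = 21
N27 → N28 → N10 → N18 → N8: 2+9+7+3 = 21
N27 → N28 → N37 → N33 → N34 → N8: 2+7+4+4+1 = 18
The minimum is 12 hops' cost via N27 → N28 → N37 → N34 → N8.

12 hops' cost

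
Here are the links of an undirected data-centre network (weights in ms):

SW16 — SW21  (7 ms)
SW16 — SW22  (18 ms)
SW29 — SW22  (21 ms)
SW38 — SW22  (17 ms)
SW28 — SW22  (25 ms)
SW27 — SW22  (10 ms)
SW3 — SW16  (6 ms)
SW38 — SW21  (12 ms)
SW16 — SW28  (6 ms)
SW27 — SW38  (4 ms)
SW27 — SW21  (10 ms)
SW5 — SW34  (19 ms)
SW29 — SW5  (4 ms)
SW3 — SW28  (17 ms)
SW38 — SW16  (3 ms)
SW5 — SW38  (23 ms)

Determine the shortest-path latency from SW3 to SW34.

Enumerating some paths:
SW3–SW16–SW38–SW27–SW22–SW29–SW5–SW34: 6+3+4+10+21+4+19 = 67
SW3–SW16–SW38–SW5–SW34: 6+3+23+19 = 51
The minimum is 51 ms via SW3–SW16–SW38–SW5–SW34.

51 ms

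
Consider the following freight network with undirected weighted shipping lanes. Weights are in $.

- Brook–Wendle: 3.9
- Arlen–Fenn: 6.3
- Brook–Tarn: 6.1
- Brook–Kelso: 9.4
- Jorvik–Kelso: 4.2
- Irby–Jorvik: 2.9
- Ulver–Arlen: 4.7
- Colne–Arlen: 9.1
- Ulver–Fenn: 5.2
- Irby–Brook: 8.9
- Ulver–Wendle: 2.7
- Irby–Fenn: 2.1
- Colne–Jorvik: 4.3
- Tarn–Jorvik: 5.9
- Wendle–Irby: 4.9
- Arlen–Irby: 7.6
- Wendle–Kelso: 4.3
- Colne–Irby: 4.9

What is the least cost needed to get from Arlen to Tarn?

Candidate routes:
Arlen–Ulver–Wendle–Brook–Tarn: 4.7+2.7+3.9+6.1 = 17.4
Arlen–Irby–Jorvik–Tarn: 7.6+2.9+5.9 = 16.4
Arlen–Fenn–Irby–Jorvik–Tarn: 6.3+2.1+2.9+5.9 = 17.2
Cheapest is Arlen–Irby–Jorvik–Tarn at $16.4.

$16.4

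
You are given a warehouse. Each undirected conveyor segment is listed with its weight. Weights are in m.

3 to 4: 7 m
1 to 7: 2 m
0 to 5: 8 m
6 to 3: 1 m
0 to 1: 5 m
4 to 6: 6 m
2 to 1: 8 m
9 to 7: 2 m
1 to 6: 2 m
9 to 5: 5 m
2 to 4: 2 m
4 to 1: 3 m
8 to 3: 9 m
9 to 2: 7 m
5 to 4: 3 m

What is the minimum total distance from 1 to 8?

Enumerating some paths:
1 - 4 - 6 - 3 - 8: 3+6+1+9 = 19
1 - 6 - 3 - 8: 2+1+9 = 12
1 - 4 - 3 - 8: 3+7+9 = 19
Cheapest is 1 - 6 - 3 - 8 at 12 m.

12 m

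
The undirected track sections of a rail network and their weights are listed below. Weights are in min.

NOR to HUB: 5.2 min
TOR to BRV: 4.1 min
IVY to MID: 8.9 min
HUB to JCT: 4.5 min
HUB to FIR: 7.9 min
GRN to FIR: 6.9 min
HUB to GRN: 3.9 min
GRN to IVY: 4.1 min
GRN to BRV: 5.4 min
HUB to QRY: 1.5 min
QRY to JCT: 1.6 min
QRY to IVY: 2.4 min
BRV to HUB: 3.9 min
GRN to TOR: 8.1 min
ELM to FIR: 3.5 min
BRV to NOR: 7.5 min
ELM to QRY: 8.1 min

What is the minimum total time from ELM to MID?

Candidate routes:
ELM - FIR - GRN - IVY - MID: 3.5+6.9+4.1+8.9 = 23.4
ELM - FIR - HUB - QRY - IVY - MID: 3.5+7.9+1.5+2.4+8.9 = 24.2
ELM - QRY - IVY - MID: 8.1+2.4+8.9 = 19.4
Cheapest is ELM - QRY - IVY - MID at 19.4 min.

19.4 min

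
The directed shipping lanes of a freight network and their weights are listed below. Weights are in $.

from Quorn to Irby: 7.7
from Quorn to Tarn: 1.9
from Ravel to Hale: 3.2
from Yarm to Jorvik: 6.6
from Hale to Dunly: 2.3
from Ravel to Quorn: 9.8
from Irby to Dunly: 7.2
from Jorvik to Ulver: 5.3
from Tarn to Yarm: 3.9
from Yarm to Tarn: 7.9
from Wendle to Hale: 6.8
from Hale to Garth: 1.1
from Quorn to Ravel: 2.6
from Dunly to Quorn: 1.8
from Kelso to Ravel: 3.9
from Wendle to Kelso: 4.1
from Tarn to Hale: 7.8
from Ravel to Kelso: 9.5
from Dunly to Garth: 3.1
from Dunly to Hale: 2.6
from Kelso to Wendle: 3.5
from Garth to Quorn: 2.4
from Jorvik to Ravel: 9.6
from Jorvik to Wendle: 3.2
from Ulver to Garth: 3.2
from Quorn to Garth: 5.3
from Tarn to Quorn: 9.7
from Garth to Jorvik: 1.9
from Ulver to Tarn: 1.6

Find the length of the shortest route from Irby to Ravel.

$11.6

Running Dijkstra from Irby:
Irby: 0
Dunly: 7.2  (via Irby)
Quorn: 9  (via Dunly)
Hale: 9.8  (via Dunly)
Garth: 10.3  (via Dunly)
Tarn: 10.9  (via Quorn)
Ravel: 11.6  (via Quorn)
Shortest route: Irby → Dunly → Quorn → Ravel = $11.6.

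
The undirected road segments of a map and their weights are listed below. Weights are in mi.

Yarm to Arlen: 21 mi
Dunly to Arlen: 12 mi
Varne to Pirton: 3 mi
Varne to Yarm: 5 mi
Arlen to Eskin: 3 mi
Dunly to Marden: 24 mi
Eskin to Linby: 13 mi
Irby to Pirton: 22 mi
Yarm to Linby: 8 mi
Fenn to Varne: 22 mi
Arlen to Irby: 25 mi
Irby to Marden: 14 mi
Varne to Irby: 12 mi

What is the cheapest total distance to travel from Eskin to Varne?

Running Dijkstra from Eskin:
Eskin: 0
Arlen: 3  (via Eskin)
Linby: 13  (via Eskin)
Dunly: 15  (via Arlen)
Yarm: 21  (via Linby)
Varne: 26  (via Yarm)
Shortest route: Eskin → Linby → Yarm → Varne = 26 mi.

26 mi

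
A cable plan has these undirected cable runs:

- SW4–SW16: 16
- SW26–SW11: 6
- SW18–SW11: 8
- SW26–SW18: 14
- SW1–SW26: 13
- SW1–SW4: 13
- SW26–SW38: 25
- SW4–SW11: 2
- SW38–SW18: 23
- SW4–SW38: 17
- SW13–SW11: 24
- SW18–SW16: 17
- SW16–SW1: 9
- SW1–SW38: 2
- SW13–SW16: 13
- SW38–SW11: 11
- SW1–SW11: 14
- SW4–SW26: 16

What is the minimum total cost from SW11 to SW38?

Compare a few routes:
SW11 → SW4 → SW38: 2+17 = 19
SW11 → SW4 → SW1 → SW38: 2+13+2 = 17
SW11 → SW1 → SW38: 14+2 = 16
SW11 → SW38: 11 = 11
The minimum is 11 via SW11 → SW38.

11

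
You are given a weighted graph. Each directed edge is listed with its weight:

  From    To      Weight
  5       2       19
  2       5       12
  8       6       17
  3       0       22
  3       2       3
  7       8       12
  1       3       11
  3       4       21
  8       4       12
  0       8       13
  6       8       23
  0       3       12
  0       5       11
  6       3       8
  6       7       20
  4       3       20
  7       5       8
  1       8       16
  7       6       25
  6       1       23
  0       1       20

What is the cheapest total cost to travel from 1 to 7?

53

Settle nodes by increasing distance from 1:
1: 0
3: 11  (via 1)
2: 14  (via 3)
8: 16  (via 1)
5: 26  (via 2)
4: 28  (via 8)
0: 33  (via 3)
6: 33  (via 8)
7: 53  (via 6)
Shortest route: 1–8–6–7 = 53.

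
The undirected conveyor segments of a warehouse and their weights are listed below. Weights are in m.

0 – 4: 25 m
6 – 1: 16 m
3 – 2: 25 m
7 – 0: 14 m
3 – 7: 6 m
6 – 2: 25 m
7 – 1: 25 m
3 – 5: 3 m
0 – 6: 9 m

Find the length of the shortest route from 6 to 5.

Running Dijkstra from 6:
6: 0
0: 9  (via 6)
1: 16  (via 6)
7: 23  (via 0)
2: 25  (via 6)
3: 29  (via 7)
5: 32  (via 3)
Shortest route: 6 → 0 → 7 → 3 → 5 = 32 m.

32 m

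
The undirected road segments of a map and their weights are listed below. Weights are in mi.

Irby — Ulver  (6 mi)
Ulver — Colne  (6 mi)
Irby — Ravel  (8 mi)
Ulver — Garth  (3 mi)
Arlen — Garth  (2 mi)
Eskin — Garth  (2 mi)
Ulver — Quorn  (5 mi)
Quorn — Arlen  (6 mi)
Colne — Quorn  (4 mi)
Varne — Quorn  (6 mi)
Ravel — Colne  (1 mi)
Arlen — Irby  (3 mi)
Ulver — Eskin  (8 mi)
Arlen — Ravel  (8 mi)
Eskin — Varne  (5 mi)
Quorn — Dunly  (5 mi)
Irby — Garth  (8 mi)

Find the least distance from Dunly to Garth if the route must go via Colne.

Shortest Dunly→Colne: Dunly → Quorn → Colne = 9
Shortest Colne→Garth: Colne → Ulver → Garth = 9
Total via Colne: 9 + 9 = 18 mi.

18 mi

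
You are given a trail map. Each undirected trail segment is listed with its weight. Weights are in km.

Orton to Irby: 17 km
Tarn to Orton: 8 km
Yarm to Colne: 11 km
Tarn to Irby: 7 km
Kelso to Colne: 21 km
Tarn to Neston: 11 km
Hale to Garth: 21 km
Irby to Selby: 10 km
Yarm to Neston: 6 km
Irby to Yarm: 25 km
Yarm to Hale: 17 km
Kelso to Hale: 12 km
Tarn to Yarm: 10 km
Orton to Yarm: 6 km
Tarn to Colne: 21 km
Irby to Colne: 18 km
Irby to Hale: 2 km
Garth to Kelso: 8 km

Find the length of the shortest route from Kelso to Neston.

32 km

Compare a few routes:
Kelso - Hale - Irby - Tarn - Yarm - Neston: 12+2+7+10+6 = 37
Kelso - Hale - Yarm - Neston: 12+17+6 = 35
Kelso - Hale - Irby - Tarn - Neston: 12+2+7+11 = 32
The minimum is 32 km via Kelso - Hale - Irby - Tarn - Neston.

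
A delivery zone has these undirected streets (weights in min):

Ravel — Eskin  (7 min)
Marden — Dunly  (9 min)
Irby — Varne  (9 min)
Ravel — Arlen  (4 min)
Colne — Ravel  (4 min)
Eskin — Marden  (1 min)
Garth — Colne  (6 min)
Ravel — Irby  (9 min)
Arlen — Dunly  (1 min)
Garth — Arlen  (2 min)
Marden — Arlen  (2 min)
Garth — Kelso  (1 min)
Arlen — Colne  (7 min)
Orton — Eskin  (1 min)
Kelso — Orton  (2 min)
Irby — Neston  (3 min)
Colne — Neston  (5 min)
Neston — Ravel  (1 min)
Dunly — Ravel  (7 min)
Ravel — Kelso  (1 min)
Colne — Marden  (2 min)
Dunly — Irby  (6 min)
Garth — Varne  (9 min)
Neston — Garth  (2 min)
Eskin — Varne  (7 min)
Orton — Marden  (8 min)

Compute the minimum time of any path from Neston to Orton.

4 min

Compare a few routes:
Neston → Garth → Kelso → Orton: 2+1+2 = 5
Neston → Garth → Arlen → Marden → Eskin → Orton: 2+2+2+1+1 = 8
Neston → Ravel → Kelso → Orton: 1+1+2 = 4
The minimum is 4 min via Neston → Ravel → Kelso → Orton.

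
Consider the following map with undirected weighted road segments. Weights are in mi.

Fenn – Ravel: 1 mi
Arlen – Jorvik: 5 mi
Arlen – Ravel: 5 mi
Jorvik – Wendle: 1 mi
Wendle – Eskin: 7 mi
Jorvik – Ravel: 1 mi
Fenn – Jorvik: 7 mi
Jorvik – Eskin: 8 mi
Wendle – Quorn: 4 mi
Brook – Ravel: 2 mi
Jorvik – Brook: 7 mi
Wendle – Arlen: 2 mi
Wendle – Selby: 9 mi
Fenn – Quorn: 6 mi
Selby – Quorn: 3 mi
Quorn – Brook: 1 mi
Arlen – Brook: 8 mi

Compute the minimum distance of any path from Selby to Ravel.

Settle nodes by increasing distance from Selby:
Selby: 0
Quorn: 3  (via Selby)
Brook: 4  (via Quorn)
Ravel: 6  (via Brook)
Shortest route: Selby–Quorn–Brook–Ravel = 6 mi.

6 mi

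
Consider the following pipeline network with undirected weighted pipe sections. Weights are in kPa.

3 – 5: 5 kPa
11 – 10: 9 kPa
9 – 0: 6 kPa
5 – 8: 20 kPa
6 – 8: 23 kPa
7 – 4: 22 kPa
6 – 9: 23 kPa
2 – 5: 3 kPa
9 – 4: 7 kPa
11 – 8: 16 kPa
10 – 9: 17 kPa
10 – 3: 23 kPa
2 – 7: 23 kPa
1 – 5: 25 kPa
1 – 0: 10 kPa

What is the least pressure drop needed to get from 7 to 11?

Enumerating some paths:
7 - 4 - 9 - 10 - 11: 22+7+17+9 = 55
7 - 2 - 5 - 8 - 11: 23+3+20+16 = 62
7 - 4 - 9 - 6 - 8 - 11: 22+7+23+23+16 = 91
7 - 2 - 5 - 3 - 10 - 11: 23+3+5+23+9 = 63
Cheapest is 7 - 4 - 9 - 10 - 11 at 55 kPa.

55 kPa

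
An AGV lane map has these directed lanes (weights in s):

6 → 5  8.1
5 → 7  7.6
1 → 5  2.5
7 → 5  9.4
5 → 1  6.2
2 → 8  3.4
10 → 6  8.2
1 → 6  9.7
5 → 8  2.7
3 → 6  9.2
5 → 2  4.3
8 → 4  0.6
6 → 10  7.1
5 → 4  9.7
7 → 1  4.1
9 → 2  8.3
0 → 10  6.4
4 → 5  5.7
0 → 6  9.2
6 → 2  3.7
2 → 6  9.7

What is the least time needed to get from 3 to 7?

Settle nodes by increasing distance from 3:
3: 0
6: 9.2  (via 3)
2: 12.9  (via 6)
8: 16.3  (via 2)
10: 16.3  (via 6)
4: 16.9  (via 8)
5: 17.3  (via 6)
1: 23.5  (via 5)
7: 24.9  (via 5)
Shortest route: 3 → 6 → 5 → 7 = 24.9 s.

24.9 s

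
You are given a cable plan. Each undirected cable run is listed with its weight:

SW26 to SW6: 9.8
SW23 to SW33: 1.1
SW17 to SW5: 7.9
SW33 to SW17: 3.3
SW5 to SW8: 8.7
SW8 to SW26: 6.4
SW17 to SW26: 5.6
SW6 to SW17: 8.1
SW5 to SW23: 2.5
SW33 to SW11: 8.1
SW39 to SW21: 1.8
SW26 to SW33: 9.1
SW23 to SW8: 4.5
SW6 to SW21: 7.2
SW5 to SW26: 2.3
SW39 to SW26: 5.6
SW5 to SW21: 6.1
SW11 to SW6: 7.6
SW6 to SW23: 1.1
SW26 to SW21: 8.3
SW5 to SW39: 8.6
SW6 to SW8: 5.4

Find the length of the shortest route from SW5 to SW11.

11.2

Shortest distances from SW5:
SW5: 0
SW26: 2.3  (via SW5)
SW23: 2.5  (via SW5)
SW6: 3.6  (via SW23)
SW33: 3.6  (via SW23)
SW21: 6.1  (via SW5)
SW17: 6.9  (via SW33)
SW8: 7  (via SW23)
SW39: 7.9  (via SW26)
SW11: 11.2  (via SW6)
Shortest route: SW5 → SW23 → SW6 → SW11 = 11.2.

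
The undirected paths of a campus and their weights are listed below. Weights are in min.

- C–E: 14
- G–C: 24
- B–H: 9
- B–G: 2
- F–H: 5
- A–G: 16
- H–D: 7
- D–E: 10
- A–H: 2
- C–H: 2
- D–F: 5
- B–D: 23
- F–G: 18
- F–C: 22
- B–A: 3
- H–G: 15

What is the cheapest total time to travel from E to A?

18 min

Running Dijkstra from E:
E: 0
D: 10  (via E)
C: 14  (via E)
F: 15  (via D)
H: 16  (via C)
A: 18  (via H)
Shortest route: E → C → H → A = 18 min.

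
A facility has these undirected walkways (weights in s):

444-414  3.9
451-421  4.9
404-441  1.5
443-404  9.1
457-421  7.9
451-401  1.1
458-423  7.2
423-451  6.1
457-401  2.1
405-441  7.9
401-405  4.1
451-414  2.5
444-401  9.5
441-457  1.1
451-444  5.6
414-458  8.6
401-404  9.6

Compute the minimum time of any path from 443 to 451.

Candidate routes:
443 - 404 - 441 - 457 - 401 - 451: 9.1+1.5+1.1+2.1+1.1 = 14.9
443 - 404 - 401 - 451: 9.1+9.6+1.1 = 19.8
443 - 404 - 441 - 405 - 401 - 451: 9.1+1.5+7.9+4.1+1.1 = 23.7
Cheapest is 443 - 404 - 441 - 457 - 401 - 451 at 14.9 s.

14.9 s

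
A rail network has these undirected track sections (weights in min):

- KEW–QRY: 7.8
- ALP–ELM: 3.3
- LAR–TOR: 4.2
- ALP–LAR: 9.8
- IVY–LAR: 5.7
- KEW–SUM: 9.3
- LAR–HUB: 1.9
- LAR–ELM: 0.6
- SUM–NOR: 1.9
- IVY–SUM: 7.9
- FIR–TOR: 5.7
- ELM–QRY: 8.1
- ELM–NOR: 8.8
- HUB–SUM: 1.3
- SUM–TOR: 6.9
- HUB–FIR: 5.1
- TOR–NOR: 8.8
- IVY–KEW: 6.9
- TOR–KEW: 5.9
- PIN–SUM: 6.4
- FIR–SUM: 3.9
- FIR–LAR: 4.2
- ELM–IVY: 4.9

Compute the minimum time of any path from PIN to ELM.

Shortest distances from PIN:
PIN: 0
SUM: 6.4  (via PIN)
HUB: 7.7  (via SUM)
NOR: 8.3  (via SUM)
LAR: 9.6  (via HUB)
ELM: 10.2  (via LAR)
Shortest route: PIN → SUM → HUB → LAR → ELM = 10.2 min.

10.2 min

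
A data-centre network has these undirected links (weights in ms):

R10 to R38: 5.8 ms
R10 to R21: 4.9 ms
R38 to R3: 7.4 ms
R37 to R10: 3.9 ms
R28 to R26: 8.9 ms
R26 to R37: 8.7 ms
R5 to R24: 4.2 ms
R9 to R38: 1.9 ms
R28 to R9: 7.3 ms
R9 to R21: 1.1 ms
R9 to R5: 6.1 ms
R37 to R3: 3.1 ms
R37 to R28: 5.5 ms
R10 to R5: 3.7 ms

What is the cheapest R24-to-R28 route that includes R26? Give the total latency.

29.4 ms

Shortest R24→R26: R24 → R5 → R10 → R37 → R26 = 20.5
Best R26 to R28: R26 → R28 costing 8.9
Total via R26: 20.5 + 8.9 = 29.4 ms.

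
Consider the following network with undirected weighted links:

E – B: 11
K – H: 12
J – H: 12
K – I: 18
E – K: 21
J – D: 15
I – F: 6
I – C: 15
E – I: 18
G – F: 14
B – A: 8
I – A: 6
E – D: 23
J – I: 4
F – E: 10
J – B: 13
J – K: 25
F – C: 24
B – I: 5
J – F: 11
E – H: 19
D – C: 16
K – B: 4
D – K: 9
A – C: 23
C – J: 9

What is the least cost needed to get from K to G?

29

Running Dijkstra from K:
K: 0
B: 4  (via K)
D: 9  (via K)
I: 9  (via B)
A: 12  (via B)
H: 12  (via K)
J: 13  (via I)
E: 15  (via B)
F: 15  (via I)
C: 22  (via J)
G: 29  (via F)
Shortest route: K–B–I–F–G = 29.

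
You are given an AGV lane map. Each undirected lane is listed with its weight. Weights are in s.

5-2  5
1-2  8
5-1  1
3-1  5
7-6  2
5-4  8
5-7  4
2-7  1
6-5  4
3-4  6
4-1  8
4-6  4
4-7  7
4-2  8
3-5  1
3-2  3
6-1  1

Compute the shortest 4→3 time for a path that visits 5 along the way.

Best 4 to 5: 4–6–1–5 costing 6
Best 5 to 3: 5–3 costing 1
Total via 5: 6 + 1 = 7 s.

7 s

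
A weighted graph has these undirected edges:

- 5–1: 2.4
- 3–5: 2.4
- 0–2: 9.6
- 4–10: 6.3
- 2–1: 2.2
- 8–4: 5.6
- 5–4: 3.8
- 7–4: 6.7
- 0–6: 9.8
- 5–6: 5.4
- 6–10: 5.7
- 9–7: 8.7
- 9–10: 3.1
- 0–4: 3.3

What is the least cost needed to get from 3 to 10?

12.5

Shortest distances from 3:
3: 0
5: 2.4  (via 3)
1: 4.8  (via 5)
4: 6.2  (via 5)
2: 7  (via 1)
6: 7.8  (via 5)
0: 9.5  (via 4)
8: 11.8  (via 4)
10: 12.5  (via 4)
Shortest route: 3–5–4–10 = 12.5.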